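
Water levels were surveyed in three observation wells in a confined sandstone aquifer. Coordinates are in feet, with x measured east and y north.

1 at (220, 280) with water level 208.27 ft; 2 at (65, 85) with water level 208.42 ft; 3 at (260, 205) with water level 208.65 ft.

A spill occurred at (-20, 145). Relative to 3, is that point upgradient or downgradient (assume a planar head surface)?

downgradient

With h = a·x + b·y + c and 1 as origin, the differences give:
  (-155)·a + (-195)·b = +0.15
  40·a + (-75)·b = +0.38
Eliminate b (×(-75) and ×(-195), subtract): 19425·a = 62.850 → a = ∂h/∂x = +0.003236
Back-substitute: b = ∂h/∂y = -0.003341.
Head at (-20, 145) = 208.27 + (+0.003236)·(-240) + (-0.003341)·(-135) = 207.94 ft.
That is lower than the 208.65 ft at 3, so the point is downgradient.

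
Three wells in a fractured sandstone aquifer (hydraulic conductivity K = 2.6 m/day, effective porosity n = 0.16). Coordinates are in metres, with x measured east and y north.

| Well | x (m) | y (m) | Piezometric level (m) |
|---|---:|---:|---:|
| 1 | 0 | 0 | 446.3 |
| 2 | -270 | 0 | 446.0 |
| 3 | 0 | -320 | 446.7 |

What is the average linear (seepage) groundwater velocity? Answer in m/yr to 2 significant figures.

9.9 m/yr

∂h/∂x = (446.0 − 446.3) / (-270 − 0) = +0.001111
∂h/∂y = (446.7 − 446.3) / (-320 − 0) = -0.001250
|∇h| = √(0.001111² + -0.001250²) = 0.001672
Seepage velocity v = K·i/n = 2.6 × 0.001672 / 0.16 = 0.02717 m/day = 9.924 m/yr.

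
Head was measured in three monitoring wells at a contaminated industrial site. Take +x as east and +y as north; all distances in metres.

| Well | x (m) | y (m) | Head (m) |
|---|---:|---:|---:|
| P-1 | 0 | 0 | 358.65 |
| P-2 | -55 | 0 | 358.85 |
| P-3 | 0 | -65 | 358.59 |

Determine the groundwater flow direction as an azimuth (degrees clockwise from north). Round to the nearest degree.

∂h/∂x = (358.85 − 358.65) / (-55 − 0) = -0.003636
∂h/∂y = (358.59 − 358.65) / (-65 − 0) = +0.0009231
Flow direction (−∇h) has components (+0.003636 E, -0.0009231 N).
Azimuth = atan2(E, N) = atan2(+0.003636, -0.0009231) = 104.2° ≈ 104°.

104°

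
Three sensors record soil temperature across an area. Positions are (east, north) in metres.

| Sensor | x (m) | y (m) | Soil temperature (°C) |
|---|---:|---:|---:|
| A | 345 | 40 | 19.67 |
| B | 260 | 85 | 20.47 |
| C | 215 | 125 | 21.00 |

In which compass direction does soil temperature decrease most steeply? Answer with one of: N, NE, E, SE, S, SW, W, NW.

SE

With T = a·x + b·y + c and A as origin, the differences give:
  (-85)·a + 45·b = +0.80
  (-130)·a + 85·b = +1.33
Eliminate b (×85 and ×45, subtract): -1375·a = 8.150 → a = ∂T/∂x = -0.005927
Back-substitute: b = ∂T/∂y = +0.006582.
Steepest decrease is along −∇f = (+0.005927 E, -0.006582 N) → southeast.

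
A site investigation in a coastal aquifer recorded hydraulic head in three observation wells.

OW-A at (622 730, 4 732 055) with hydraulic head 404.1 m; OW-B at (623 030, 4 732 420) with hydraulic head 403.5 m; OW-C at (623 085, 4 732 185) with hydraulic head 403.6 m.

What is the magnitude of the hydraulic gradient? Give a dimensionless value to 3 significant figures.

With h = a·x + b·y + c and OW-A as origin, the differences give:
  300·a + 365·b = -0.6
  355·a + 130·b = -0.5
Eliminate b (×130 and ×365, subtract): -90575·a = 104.50 → a = ∂h/∂x = -0.001154
Back-substitute: b = ∂h/∂y = -0.0006956.
|∇h| = √(-0.001154² + -0.0006956²) = 0.001347

0.00135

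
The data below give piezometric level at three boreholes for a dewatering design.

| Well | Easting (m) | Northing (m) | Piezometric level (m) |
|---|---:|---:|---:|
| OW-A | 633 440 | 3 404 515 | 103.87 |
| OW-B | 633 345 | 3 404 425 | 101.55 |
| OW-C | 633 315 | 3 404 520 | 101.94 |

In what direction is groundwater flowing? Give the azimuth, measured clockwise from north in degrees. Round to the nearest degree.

240°

Three-point gradient (reference OW-A): Δ to OW-B = (-95, -90, -2.32), Δ to OW-C = (-125, 5, -1.93).
∂h/∂x = +0.01580, ∂h/∂y = +0.009096 (det = -11725).
Flow direction (−∇h) has components (-0.01580 E, -0.009096 N).
Azimuth = atan2(E, N) = atan2(-0.01580, -0.009096) = 240.1° ≈ 240°.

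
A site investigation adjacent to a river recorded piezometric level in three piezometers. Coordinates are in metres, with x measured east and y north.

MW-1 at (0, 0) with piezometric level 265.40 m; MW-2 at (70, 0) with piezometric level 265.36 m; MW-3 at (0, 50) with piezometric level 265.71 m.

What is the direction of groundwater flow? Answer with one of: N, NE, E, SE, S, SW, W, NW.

∂h/∂x = (265.36 − 265.40) / (70 − 0) = -0.0005714
∂h/∂y = (265.71 − 265.40) / (50 − 0) = +0.006200
Flow = −∇h = (+0.0005714 east, -0.006200 north), which points south.

S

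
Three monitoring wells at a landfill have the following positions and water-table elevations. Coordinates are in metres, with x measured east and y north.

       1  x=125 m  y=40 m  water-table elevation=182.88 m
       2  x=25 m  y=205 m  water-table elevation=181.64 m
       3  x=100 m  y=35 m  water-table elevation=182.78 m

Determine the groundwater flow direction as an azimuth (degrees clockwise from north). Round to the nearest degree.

313°

Differences from 1: to 2 (Δx, Δy, Δh) = (-100, 165, -1.24); to 3 = (-25, -5, -0.10).
Determinant of the coordinate differences = (-100)·(-5) − (-25)·165 = 4625.
∂h/∂x = [(-1.24)·(-5) − (-0.10)·165] / 4625 = +0.004908
∂h/∂y = [(-100)·(-0.10) − (-25)·(-1.24)] / 4625 = -0.004541
Flow direction (−∇h) has components (-0.004908 E, +0.004541 N).
Azimuth = atan2(E, N) = atan2(-0.004908, +0.004541) = 312.8° ≈ 313°.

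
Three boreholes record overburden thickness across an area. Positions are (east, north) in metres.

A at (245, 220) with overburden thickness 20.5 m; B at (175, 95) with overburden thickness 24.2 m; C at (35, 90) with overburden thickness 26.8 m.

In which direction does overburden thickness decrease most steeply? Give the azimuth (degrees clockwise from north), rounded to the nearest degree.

042°

With d = a·x + b·y + c and A as origin, the differences give:
  (-70)·a + (-125)·b = +3.7
  (-210)·a + (-130)·b = +6.3
Eliminate b (×(-130) and ×(-125), subtract): -17150·a = 306.50 → a = ∂d/∂x = -0.01787
Back-substitute: b = ∂d/∂y = -0.01959.
Steepest decrease is along −∇f: components (+0.01787 E, +0.01959 N).
Azimuth = atan2(+0.01787, +0.01959) = 42.4° ≈ 042°.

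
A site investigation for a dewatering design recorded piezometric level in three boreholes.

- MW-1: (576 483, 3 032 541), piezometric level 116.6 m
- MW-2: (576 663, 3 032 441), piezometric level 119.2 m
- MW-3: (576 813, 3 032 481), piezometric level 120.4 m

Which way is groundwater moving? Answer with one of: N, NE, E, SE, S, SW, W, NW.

NW

Taking MW-1 as reference: MW-2−MW-1 = (180, -100, +2.6); MW-3−MW-1 = (330, -60, +3.8).
Solve a·Δx + b·Δy = Δh: det = 180·(-60) − 330·(-100) = 22200.
∂h/∂x = [(+2.6)·(-60) − (+3.8)·(-100)] / 22200 = +0.01009
∂h/∂y = [180·(+3.8) − 330·(+2.6)] / 22200 = -0.007838
Flow = −∇h = (-0.01009 east, +0.007838 north), which points northwest.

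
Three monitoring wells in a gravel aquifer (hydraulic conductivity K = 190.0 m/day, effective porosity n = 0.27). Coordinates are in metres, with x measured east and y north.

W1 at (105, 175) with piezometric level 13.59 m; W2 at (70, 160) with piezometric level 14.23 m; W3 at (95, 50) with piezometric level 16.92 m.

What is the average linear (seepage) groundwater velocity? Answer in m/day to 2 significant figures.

Differences from W1: to W2 (Δx, Δy, Δh) = (-35, -15, +0.64); to W3 = (-10, -125, +3.33).
Solve a·Δx + b·Δy = Δh: det = (-35)·(-125) − (-10)·(-15) = 4225.
∂h/∂x = [(+0.64)·(-125) − (+3.33)·(-15)] / 4225 = -0.007112
∂h/∂y = [(-35)·(+3.33) − (-10)·(+0.64)] / 4225 = -0.02607
|∇h| = √(-0.007112² + -0.02607²) = 0.02702
Seepage velocity v = K·i/n = 190.0 × 0.02702 / 0.27 = 19.01 m/day.

19 m/day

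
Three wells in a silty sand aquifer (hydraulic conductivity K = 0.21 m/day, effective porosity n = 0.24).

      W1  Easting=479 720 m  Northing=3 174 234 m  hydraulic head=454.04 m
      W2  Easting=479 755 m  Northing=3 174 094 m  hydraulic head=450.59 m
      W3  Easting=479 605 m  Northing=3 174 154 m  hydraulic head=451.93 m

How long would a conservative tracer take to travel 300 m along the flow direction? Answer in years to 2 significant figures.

38 years

With h = a·x + b·y + c and W1 as origin, the differences give:
  35·a + (-140)·b = -3.45
  (-115)·a + (-80)·b = -2.11
Eliminate b (×(-80) and ×(-140), subtract): -18900·a = -19.400 → a = ∂h/∂x = +0.001026
Back-substitute: b = ∂h/∂y = +0.02490.
|∇h| = √(0.001026² + 0.02490²) = 0.02492
Seepage velocity v = K·i/n = 0.21 × 0.02492 / 0.24 = 0.02181 m/day.
t = 300 / 0.02181 = 1.376e+04 days = 37.7 years.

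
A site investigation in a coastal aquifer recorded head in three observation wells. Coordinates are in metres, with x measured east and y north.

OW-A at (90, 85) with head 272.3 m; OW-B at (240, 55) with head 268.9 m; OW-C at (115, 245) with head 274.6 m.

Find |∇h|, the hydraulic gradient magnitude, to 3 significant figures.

0.0259

Differences from OW-A: to OW-B (Δx, Δy, Δh) = (150, -30, -3.4); to OW-C = (25, 160, +2.3).
Solve a·Δx + b·Δy = Δh: det = 150·160 − 25·(-30) = 24750.
∂h/∂x = [(-3.4)·160 − (+2.3)·(-30)] / 24750 = -0.01919
∂h/∂y = [150·(+2.3) − 25·(-3.4)] / 24750 = +0.01737
|∇h| = √(-0.01919² + 0.01737²) = 0.02588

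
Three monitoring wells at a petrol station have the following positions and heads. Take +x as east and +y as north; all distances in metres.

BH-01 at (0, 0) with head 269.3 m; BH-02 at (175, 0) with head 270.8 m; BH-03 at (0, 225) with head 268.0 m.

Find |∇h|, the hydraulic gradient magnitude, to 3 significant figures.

∂h/∂x = (270.8 − 269.3) / (175 − 0) = +0.008571
∂h/∂y = (268.0 − 269.3) / (225 − 0) = -0.005778
|∇h| = √(0.008571² + -0.005778²) = 0.01034

0.0103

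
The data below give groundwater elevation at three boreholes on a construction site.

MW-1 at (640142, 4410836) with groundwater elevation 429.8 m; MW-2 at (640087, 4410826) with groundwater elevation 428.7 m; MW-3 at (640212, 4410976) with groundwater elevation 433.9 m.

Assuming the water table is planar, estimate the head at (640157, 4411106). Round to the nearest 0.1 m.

With h = a·x + b·y + c and MW-1 as origin, the differences give:
  (-55)·a + (-10)·b = -1.1
  70·a + 140·b = +4.1
Eliminate b (×140 and ×(-10), subtract): -7000·a = -113.00 → a = ∂h/∂x = +0.01614
Back-substitute: b = ∂h/∂y = +0.02121.
h(640157, 4411106) = 429.8 + (+0.01614)·(15) + (+0.02121)·(270) = 429.8 +0.242 +5.728 = 435.770 m.

435.8 m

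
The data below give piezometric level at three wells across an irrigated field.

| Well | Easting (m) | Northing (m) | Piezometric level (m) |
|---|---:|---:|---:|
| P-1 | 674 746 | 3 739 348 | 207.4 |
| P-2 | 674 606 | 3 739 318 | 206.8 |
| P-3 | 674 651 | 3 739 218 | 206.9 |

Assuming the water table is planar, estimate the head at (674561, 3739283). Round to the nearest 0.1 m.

Taking P-1 as reference: P-2−P-1 = (-140, -30, -0.6); P-3−P-1 = (-95, -130, -0.5).
Determinant of the coordinate differences = (-140)·(-130) − (-95)·(-30) = 15350.
∂h/∂x = [(-0.6)·(-130) − (-0.5)·(-30)] / 15350 = +0.004104
∂h/∂y = [(-140)·(-0.5) − (-95)·(-0.6)] / 15350 = +0.0008469
h(674561, 3739283) = 207.4 + (+0.004104)·(-185) + (+0.0008469)·(-65) = 207.4 -0.759 -0.055 = 206.586 m.

206.6 m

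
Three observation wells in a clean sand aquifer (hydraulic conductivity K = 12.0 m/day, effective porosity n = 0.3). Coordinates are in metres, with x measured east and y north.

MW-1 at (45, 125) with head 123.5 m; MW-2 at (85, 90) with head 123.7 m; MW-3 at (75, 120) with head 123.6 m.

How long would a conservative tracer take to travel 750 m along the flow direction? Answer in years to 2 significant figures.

Differences from MW-1: to MW-2 (Δx, Δy, Δh) = (40, -35, +0.2); to MW-3 = (30, -5, +0.1).
Determinant of the coordinate differences = 40·(-5) − 30·(-35) = 850.
∂h/∂x = [(+0.2)·(-5) − (+0.1)·(-35)] / 850 = +0.002941
∂h/∂y = [40·(+0.1) − 30·(+0.2)] / 850 = -0.002353
|∇h| = √(0.002941² + -0.002353²) = 0.003766
Seepage velocity v = K·i/n = 12.0 × 0.003766 / 0.3 = 0.1506 m/day.
t = 750 / 0.1506 = 4980 days = 13.6 years.

14 years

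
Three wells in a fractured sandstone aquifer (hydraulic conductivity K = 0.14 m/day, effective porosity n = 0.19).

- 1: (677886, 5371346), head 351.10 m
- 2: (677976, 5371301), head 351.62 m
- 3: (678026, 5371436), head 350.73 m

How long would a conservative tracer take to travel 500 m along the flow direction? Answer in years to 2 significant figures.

With h = a·x + b·y + c and 1 as origin, the differences give:
  90·a + (-45)·b = +0.52
  140·a + 90·b = -0.37
Eliminate b (×90 and ×(-45), subtract): 14400·a = 30.150 → a = ∂h/∂x = +0.002094
Back-substitute: b = ∂h/∂y = -0.007368.
|∇h| = √(0.002094² + -0.007368²) = 0.00766
Seepage velocity v = K·i/n = 0.14 × 0.00766 / 0.19 = 0.005644 m/day.
t = 500 / 0.005644 = 8.859e+04 days = 243 years.

240 years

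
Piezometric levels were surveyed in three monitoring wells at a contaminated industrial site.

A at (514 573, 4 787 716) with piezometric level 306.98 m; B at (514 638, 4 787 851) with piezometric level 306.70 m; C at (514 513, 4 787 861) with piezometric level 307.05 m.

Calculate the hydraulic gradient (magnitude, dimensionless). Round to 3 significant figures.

Taking A as reference: B−A = (65, 135, -0.28); C−A = (-60, 145, +0.07).
Determinant of the coordinate differences = 65·145 − (-60)·135 = 17525.
∂h/∂x = [(-0.28)·145 − (+0.07)·135] / 17525 = -0.002856
∂h/∂y = [65·(+0.07) − (-60)·(-0.28)] / 17525 = -0.0006990
|∇h| = √(-0.002856² + -0.0006990²) = 0.00294

0.00294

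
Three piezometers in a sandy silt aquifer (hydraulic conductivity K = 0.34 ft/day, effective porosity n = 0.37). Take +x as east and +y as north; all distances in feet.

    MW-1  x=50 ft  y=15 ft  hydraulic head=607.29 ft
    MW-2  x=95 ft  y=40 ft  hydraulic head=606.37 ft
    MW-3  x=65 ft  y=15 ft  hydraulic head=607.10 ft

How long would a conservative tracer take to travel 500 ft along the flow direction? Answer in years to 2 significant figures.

Three-point gradient (reference MW-1): Δ to MW-2 = (45, 25, -0.92), Δ to MW-3 = (15, 0, -0.19).
∂h/∂x = -0.01267, ∂h/∂y = -0.01400 (det = -375).
|∇h| = √(-0.01267² + -0.01400²) = 0.01888
Seepage velocity v = K·i/n = 0.34 × 0.01888 / 0.37 = 0.01735 ft/day.
t = 500 / 0.01735 = 2.882e+04 days = 78.9 years.

79 years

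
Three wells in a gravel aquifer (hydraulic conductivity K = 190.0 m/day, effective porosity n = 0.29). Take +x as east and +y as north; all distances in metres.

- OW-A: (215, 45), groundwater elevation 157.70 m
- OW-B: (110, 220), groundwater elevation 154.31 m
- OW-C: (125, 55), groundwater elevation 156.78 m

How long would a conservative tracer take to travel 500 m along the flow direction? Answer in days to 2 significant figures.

With h = a·x + b·y + c and OW-A as origin, the differences give:
  (-105)·a + 175·b = -3.39
  (-90)·a + 10·b = -0.92
Eliminate b (×10 and ×175, subtract): 14700·a = 127.100 → a = ∂h/∂x = +0.008646
Back-substitute: b = ∂h/∂y = -0.01418.
|∇h| = √(0.008646² + -0.01418²) = 0.01661
Seepage velocity v = K·i/n = 190.0 × 0.01661 / 0.29 = 10.88 m/day.
t = 500 / 10.88 = 45.96 days.

46 days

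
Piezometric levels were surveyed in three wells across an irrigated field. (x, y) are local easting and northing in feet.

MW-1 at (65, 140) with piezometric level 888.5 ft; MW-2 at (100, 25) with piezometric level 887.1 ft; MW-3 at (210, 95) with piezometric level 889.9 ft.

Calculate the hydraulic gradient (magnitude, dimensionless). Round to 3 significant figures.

Taking MW-1 as reference: MW-2−MW-1 = (35, -115, -1.4); MW-3−MW-1 = (145, -45, +1.4).
Determinant of the coordinate differences = 35·(-45) − 145·(-115) = 15100.
∂h/∂x = [(-1.4)·(-45) − (+1.4)·(-115)] / 15100 = +0.01483
∂h/∂y = [35·(+1.4) − 145·(-1.4)] / 15100 = +0.01669
|∇h| = √(0.01483² + 0.01669²) = 0.02233

0.0223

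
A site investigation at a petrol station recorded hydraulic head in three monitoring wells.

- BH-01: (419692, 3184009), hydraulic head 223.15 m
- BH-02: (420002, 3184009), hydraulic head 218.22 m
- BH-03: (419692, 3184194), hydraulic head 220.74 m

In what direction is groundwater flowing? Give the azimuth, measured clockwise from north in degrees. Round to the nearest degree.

∂h/∂x = (218.22 − 223.15) / (420002 − 419692) = -0.01590
∂h/∂y = (220.74 − 223.15) / (3184194 − 3184009) = -0.01303
Flow direction (−∇h) has components (+0.01590 E, +0.01303 N).
Azimuth = atan2(E, N) = atan2(+0.01590, +0.01303) = 50.7° ≈ 051°.

051°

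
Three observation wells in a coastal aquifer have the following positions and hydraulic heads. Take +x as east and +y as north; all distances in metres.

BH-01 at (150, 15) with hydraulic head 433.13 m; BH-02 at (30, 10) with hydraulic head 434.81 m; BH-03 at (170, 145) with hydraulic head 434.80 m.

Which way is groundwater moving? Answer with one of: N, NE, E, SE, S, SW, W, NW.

SE

Differences from BH-01: to BH-02 (Δx, Δy, Δh) = (-120, -5, +1.68); to BH-03 = (20, 130, +1.67).
Determinant of the coordinate differences = (-120)·130 − 20·(-5) = -15500.
∂h/∂x = [(+1.68)·130 − (+1.67)·(-5)] / -15500 = -0.01463
∂h/∂y = [(-120)·(+1.67) − 20·(+1.68)] / -15500 = +0.01510
Flow = −∇h = (+0.01463 east, -0.01510 north), which points southeast.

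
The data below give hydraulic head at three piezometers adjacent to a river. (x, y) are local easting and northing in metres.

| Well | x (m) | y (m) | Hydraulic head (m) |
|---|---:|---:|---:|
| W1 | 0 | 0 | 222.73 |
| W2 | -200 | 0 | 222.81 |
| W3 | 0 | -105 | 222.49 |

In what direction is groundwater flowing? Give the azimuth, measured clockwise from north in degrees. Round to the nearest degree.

∂h/∂x = (222.81 − 222.73) / (-200 − 0) = -0.0004000
∂h/∂y = (222.49 − 222.73) / (-105 − 0) = +0.002286
Flow direction (−∇h) has components (+0.0004000 E, -0.002286 N).
Azimuth = atan2(E, N) = atan2(+0.0004000, -0.002286) = 170.1° ≈ 170°.

170°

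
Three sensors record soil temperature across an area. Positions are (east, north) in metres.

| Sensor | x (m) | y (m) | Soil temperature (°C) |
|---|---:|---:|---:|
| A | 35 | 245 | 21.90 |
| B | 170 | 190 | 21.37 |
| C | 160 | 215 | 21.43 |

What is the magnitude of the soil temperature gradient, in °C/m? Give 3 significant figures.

With T = a·x + b·y + c and A as origin, the differences give:
  135·a + (-55)·b = -0.53
  125·a + (-30)·b = -0.47
Eliminate b (×(-30) and ×(-55), subtract): 2825·a = -9.950 → a = ∂T/∂x = -0.003522
Back-substitute: b = ∂T/∂y = +0.0009912.
|∇f| = √(-0.003522² + 0.0009912²) = 0.003659 °C/m

0.00366 °C/m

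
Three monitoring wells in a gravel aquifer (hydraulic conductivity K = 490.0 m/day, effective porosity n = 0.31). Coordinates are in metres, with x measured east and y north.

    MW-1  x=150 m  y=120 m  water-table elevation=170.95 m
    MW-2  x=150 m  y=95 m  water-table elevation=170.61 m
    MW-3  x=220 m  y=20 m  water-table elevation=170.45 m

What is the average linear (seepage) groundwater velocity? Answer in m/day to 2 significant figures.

29 m/day

Differences from MW-1: to MW-2 (Δx, Δy, Δh) = (0, -25, -0.34); to MW-3 = (70, -100, -0.50).
Solve a·Δx + b·Δy = Δh: det = 0·(-100) − 70·(-25) = 1750.
∂h/∂x = [(-0.34)·(-100) − (-0.50)·(-25)] / 1750 = +0.01229
∂h/∂y = [0·(-0.50) − 70·(-0.34)] / 1750 = +0.01360
|∇h| = √(0.01229² + 0.01360²) = 0.01833
Seepage velocity v = K·i/n = 490.0 × 0.01833 / 0.31 = 28.97 m/day.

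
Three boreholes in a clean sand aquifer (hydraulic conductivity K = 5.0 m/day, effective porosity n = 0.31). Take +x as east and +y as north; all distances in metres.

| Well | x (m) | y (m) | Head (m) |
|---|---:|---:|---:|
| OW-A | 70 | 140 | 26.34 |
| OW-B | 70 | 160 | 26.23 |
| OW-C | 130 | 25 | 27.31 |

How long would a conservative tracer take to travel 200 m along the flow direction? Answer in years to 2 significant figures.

4.3 years

Differences from OW-A: to OW-B (Δx, Δy, Δh) = (0, 20, -0.11); to OW-C = (60, -115, +0.97).
Determinant of the coordinate differences = 0·(-115) − 60·20 = -1200.
∂h/∂x = [(-0.11)·(-115) − (+0.97)·20] / -1200 = +0.005625
∂h/∂y = [0·(+0.97) − 60·(-0.11)] / -1200 = -0.005500
|∇h| = √(0.005625² + -0.005500²) = 0.007867
Seepage velocity v = K·i/n = 5.0 × 0.007867 / 0.31 = 0.1269 m/day.
t = 200 / 0.1269 = 1576 days = 4.31 years.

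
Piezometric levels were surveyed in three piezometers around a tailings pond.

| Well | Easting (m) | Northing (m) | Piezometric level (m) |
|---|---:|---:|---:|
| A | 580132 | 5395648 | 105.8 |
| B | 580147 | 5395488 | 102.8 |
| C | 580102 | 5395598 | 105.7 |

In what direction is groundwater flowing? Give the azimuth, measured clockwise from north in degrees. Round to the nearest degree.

With h = a·x + b·y + c and A as origin, the differences give:
  15·a + (-160)·b = -3.0
  (-30)·a + (-50)·b = -0.1
Eliminate b (×(-50) and ×(-160), subtract): -5550·a = 134.00 → a = ∂h/∂x = -0.02414
Back-substitute: b = ∂h/∂y = +0.01649.
Flow direction (−∇h) has components (+0.02414 E, -0.01649 N).
Azimuth = atan2(E, N) = atan2(+0.02414, -0.01649) = 124.3° ≈ 124°.

124°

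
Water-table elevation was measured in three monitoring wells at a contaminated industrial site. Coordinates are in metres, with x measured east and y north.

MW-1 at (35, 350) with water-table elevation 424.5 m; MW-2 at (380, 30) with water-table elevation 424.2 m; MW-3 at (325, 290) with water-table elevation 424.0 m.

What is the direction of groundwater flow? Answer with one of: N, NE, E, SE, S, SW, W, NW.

NE

With h = a·x + b·y + c and MW-1 as origin, the differences give:
  345·a + (-320)·b = -0.3
  290·a + (-60)·b = -0.5
Eliminate b (×(-60) and ×(-320), subtract): 72100·a = -142.00 → a = ∂h/∂x = -0.001969
Back-substitute: b = ∂h/∂y = -0.001186.
Flow = −∇h = (+0.001969 east, +0.001186 north), which points northeast.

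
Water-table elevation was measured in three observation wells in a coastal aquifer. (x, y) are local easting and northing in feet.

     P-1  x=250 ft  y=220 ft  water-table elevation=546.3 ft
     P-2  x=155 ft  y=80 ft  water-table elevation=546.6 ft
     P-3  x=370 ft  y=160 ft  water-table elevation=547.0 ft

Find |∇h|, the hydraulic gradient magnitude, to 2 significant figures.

0.0058

Taking P-1 as reference: P-2−P-1 = (-95, -140, +0.3); P-3−P-1 = (120, -60, +0.7).
Determinant of the coordinate differences = (-95)·(-60) − 120·(-140) = 22500.
∂h/∂x = [(+0.3)·(-60) − (+0.7)·(-140)] / 22500 = +0.003556
∂h/∂y = [(-95)·(+0.7) − 120·(+0.3)] / 22500 = -0.004556
|∇h| = √(0.003556² + -0.004556²) = 0.005779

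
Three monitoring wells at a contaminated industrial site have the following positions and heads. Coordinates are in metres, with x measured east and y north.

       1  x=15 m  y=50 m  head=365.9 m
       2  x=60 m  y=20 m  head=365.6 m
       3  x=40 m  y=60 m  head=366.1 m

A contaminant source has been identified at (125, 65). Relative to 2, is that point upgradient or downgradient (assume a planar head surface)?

upgradient

With h = a·x + b·y + c and 1 as origin, the differences give:
  45·a + (-30)·b = -0.3
  25·a + 10·b = +0.2
Eliminate b (×10 and ×(-30), subtract): 1200·a = 3.00 → a = ∂h/∂x = +0.002500
Back-substitute: b = ∂h/∂y = +0.01375.
Head at (125, 65) = 365.9 + (+0.002500)·(110) + (+0.01375)·(15) = 366.38 m.
That is higher than the 365.6 m at 2, so the point is upgradient.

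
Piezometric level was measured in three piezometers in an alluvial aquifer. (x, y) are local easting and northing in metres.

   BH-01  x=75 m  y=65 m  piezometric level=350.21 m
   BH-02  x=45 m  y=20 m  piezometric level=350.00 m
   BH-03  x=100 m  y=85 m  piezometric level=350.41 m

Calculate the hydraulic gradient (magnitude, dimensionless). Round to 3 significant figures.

With h = a·x + b·y + c and BH-01 as origin, the differences give:
  (-30)·a + (-45)·b = -0.21
  25·a + 20·b = +0.20
Eliminate b (×20 and ×(-45), subtract): 525·a = 4.800 → a = ∂h/∂x = +0.009143
Back-substitute: b = ∂h/∂y = -0.001429.
|∇h| = √(0.009143² + -0.001429²) = 0.009254

0.00925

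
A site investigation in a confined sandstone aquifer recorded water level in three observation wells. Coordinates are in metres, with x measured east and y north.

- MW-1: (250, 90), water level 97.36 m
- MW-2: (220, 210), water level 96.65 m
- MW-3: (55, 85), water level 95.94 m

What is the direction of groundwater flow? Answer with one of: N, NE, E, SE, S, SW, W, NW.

Differences from MW-1: to MW-2 (Δx, Δy, Δh) = (-30, 120, -0.71); to MW-3 = (-195, -5, -1.42).
Solve a·Δx + b·Δy = Δh: det = (-30)·(-5) − (-195)·120 = 23550.
∂h/∂x = [(-0.71)·(-5) − (-1.42)·120] / 23550 = +0.007386
∂h/∂y = [(-30)·(-1.42) − (-195)·(-0.71)] / 23550 = -0.004070
Flow = −∇h = (-0.007386 east, +0.004070 north), which points northwest.

NW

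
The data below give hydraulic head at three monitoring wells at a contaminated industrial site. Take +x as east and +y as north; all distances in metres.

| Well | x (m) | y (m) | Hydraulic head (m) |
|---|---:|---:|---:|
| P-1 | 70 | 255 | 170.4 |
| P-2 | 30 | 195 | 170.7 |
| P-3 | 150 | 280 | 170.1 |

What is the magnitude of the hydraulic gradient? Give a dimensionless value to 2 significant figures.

0.0042

Three-point gradient (reference P-1): Δ to P-2 = (-40, -60, +0.3), Δ to P-3 = (80, 25, -0.3).
∂h/∂x = -0.002763, ∂h/∂y = -0.003158 (det = 3800).
|∇h| = √(-0.002763² + -0.003158²) = 0.004196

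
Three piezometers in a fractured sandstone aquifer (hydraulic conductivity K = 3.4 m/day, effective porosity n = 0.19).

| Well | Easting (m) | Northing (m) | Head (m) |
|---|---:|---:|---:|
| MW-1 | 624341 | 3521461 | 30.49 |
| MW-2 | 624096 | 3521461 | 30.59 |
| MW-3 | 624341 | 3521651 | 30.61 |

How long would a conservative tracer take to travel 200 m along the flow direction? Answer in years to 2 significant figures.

41 years

∂h/∂x = (30.59 − 30.49) / (624096 − 624341) = -0.0004082
∂h/∂y = (30.61 − 30.49) / (3521651 − 3521461) = +0.0006316
|∇h| = √(-0.0004082² + 0.0006316²) = 0.000752
Seepage velocity v = K·i/n = 3.4 × 0.000752 / 0.19 = 0.01346 m/day.
t = 200 / 0.01346 = 1.486e+04 days = 40.7 years.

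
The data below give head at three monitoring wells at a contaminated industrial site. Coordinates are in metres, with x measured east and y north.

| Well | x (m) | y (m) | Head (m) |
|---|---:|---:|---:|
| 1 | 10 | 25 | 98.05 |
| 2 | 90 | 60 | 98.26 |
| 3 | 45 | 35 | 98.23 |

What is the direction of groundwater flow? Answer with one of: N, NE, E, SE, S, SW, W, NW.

NW

Differences from 1: to 2 (Δx, Δy, Δh) = (80, 35, +0.21); to 3 = (35, 10, +0.18).
Solve a·Δx + b·Δy = Δh: det = 80·10 − 35·35 = -425.
∂h/∂x = [(+0.21)·10 − (+0.18)·35] / -425 = +0.009882
∂h/∂y = [80·(+0.18) − 35·(+0.21)] / -425 = -0.01659
Flow = −∇h = (-0.009882 east, +0.01659 north), which points northwest.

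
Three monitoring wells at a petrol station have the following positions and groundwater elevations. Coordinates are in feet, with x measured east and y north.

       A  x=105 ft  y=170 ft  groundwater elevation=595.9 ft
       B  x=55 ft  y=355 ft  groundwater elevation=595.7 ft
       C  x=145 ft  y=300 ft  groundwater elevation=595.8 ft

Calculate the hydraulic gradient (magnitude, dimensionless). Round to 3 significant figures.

Three-point gradient (reference A): Δ to B = (-50, 185, -0.2), Δ to C = (40, 130, -0.1).
∂h/∂x = +0.0005396, ∂h/∂y = -0.0009353 (det = -13900).
|∇h| = √(0.0005396² + -0.0009353²) = 0.00108

0.00108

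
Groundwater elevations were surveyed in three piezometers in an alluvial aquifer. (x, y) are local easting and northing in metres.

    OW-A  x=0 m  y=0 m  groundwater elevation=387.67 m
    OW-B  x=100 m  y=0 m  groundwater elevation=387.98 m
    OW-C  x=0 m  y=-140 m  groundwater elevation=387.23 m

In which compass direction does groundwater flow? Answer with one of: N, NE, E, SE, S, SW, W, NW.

∂h/∂x = (387.98 − 387.67) / (100 − 0) = +0.003100
∂h/∂y = (387.23 − 387.67) / (-140 − 0) = +0.003143
Flow = −∇h = (-0.003100 east, -0.003143 north), which points southwest.

SW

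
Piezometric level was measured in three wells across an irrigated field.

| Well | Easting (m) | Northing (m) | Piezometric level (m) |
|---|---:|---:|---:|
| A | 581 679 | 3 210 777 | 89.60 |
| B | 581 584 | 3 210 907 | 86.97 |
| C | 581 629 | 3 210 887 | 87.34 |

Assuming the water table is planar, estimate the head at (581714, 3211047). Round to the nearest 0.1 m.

83.9 m

Three-point gradient (reference A): Δ to B = (-95, 130, -2.63), Δ to C = (-50, 110, -2.26).
∂h/∂x = -0.001139, ∂h/∂y = -0.02106 (det = -3950).
h(581714, 3211047) = 89.60 + (-0.001139)·(35) + (-0.02106)·(270) = 89.60 -0.040 -5.687 = 83.873 m.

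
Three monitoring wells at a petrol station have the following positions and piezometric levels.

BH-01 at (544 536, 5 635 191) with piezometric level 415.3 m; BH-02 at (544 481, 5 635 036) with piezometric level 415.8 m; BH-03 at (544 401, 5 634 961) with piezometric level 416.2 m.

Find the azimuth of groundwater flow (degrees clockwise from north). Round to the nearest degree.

054°

Differences from BH-01: to BH-02 (Δx, Δy, Δh) = (-55, -155, +0.5); to BH-03 = (-135, -230, +0.9).
Determinant of the coordinate differences = (-55)·(-230) − (-135)·(-155) = -8275.
∂h/∂x = [(+0.5)·(-230) − (+0.9)·(-155)] / -8275 = -0.002961
∂h/∂y = [(-55)·(+0.9) − (-135)·(+0.5)] / -8275 = -0.002175
Flow direction (−∇h) has components (+0.002961 E, +0.002175 N).
Azimuth = atan2(E, N) = atan2(+0.002961, +0.002175) = 53.7° ≈ 054°.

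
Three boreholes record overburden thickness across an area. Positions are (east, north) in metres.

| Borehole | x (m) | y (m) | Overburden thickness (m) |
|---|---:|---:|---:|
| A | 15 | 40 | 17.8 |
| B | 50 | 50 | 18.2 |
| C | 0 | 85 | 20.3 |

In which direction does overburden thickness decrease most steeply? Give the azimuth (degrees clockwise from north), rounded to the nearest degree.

Taking A as reference: B−A = (35, 10, +0.4); C−A = (-15, 45, +2.5).
Solve a·Δx + b·Δy = Δd: det = 35·45 − (-15)·10 = 1725.
∂d/∂x = [(+0.4)·45 − (+2.5)·10] / 1725 = -0.004058
∂d/∂y = [35·(+2.5) − (-15)·(+0.4)] / 1725 = +0.05420
Steepest decrease is along −∇f: components (+0.004058 E, -0.05420 N).
Azimuth = atan2(+0.004058, -0.05420) = 175.7° ≈ 176°.

176°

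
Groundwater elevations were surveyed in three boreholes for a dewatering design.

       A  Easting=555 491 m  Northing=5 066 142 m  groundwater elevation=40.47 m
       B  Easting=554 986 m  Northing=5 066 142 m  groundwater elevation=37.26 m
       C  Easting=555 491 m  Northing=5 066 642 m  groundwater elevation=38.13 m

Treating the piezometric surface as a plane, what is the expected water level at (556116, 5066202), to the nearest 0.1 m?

∂h/∂x = (37.26 − 40.47) / (554986 − 555491) = +0.006356
∂h/∂y = (38.13 − 40.47) / (5066642 − 5066142) = -0.004680
h(556116, 5066202) = 40.47 + (+0.006356)·(625) + (-0.004680)·(60) = 40.47 +3.973 -0.281 = 44.162 m.

44.2 m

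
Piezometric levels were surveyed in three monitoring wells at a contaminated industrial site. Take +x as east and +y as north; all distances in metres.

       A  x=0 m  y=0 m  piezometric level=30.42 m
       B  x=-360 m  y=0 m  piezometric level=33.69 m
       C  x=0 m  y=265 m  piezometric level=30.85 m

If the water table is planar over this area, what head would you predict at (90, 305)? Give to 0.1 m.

∂h/∂x = (33.69 − 30.42) / (-360 − 0) = -0.009083
∂h/∂y = (30.85 − 30.42) / (265 − 0) = +0.001623
h(90, 305) = 30.42 + (-0.009083)·(90) + (+0.001623)·(305) = 30.42 -0.817 +0.495 = 30.097 m.

30.1 m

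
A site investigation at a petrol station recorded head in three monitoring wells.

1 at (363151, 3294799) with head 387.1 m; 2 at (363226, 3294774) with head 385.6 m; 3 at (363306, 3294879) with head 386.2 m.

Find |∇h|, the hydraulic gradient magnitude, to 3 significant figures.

With h = a·x + b·y + c and 1 as origin, the differences give:
  75·a + (-25)·b = -1.5
  155·a + 80·b = -0.9
Eliminate b (×80 and ×(-25), subtract): 9875·a = -142.50 → a = ∂h/∂x = -0.01443
Back-substitute: b = ∂h/∂y = +0.01671.
|∇h| = √(-0.01443² + 0.01671²) = 0.02208

0.0221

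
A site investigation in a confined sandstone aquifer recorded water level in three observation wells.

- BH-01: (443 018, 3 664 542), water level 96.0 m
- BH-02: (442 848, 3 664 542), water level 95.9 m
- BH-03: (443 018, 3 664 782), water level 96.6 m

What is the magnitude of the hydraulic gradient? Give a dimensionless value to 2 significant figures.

∂h/∂x = (95.9 − 96.0) / (442848 − 443018) = +0.0005882
∂h/∂y = (96.6 − 96.0) / (3664782 − 3664542) = +0.002500
|∇h| = √(0.0005882² + 0.002500²) = 0.002568

0.0026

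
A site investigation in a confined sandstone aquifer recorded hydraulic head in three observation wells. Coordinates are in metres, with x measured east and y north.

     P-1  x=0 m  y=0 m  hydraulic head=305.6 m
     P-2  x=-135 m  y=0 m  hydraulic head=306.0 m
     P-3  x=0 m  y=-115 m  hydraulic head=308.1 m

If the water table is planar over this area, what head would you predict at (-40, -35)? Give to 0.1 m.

∂h/∂x = (306.0 − 305.6) / (-135 − 0) = -0.002963
∂h/∂y = (308.1 − 305.6) / (-115 − 0) = -0.02174
h(-40, -35) = 305.6 + (-0.002963)·(-40) + (-0.02174)·(-35) = 305.6 +0.119 +0.761 = 306.479 m.

306.5 m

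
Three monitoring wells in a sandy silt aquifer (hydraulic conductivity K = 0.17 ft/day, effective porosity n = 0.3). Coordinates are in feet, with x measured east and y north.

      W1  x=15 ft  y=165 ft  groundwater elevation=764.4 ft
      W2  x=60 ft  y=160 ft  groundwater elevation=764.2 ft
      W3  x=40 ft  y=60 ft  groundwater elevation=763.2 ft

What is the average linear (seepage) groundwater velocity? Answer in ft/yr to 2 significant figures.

Differences from W1: to W2 (Δx, Δy, Δh) = (45, -5, -0.2); to W3 = (25, -105, -1.2).
Solve a·Δx + b·Δy = Δh: det = 45·(-105) − 25·(-5) = -4600.
∂h/∂x = [(-0.2)·(-105) − (-1.2)·(-5)] / -4600 = -0.003261
∂h/∂y = [45·(-1.2) − 25·(-0.2)] / -4600 = +0.01065
|∇h| = √(-0.003261² + 0.01065²) = 0.01114
Seepage velocity v = K·i/n = 0.17 × 0.01114 / 0.3 = 0.006313 ft/day = 2.306 ft/yr.

2.3 ft/yr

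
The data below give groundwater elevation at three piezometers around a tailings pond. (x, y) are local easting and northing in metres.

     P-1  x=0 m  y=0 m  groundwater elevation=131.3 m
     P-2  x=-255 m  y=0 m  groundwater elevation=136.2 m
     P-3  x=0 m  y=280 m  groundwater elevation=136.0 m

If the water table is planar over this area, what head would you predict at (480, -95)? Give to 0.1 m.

∂h/∂x = (136.2 − 131.3) / (-255 − 0) = -0.01922
∂h/∂y = (136.0 − 131.3) / (280 − 0) = +0.01679
h(480, -95) = 131.3 + (-0.01922)·(480) + (+0.01679)·(-95) = 131.3 -9.224 -1.595 = 120.482 m.

120.5 m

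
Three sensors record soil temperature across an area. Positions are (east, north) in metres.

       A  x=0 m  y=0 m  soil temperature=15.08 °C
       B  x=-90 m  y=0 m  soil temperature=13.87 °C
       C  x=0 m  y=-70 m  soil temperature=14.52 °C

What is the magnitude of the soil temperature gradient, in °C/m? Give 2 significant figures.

0.016 °C/m

∂T/∂x = (13.87 − 15.08) / (-90 − 0) = +0.01344
∂T/∂y = (14.52 − 15.08) / (-70 − 0) = +0.008000
|∇f| = √(0.01344² + 0.008000²) = 0.01564 °C/m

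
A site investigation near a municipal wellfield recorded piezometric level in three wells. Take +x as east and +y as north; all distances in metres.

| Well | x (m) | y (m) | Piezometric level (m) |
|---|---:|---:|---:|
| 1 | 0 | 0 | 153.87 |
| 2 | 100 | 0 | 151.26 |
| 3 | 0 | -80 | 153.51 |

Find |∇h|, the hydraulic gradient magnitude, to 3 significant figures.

0.0265

∂h/∂x = (151.26 − 153.87) / (100 − 0) = -0.02610
∂h/∂y = (153.51 − 153.87) / (-80 − 0) = +0.004500
|∇h| = √(-0.02610² + 0.004500²) = 0.02649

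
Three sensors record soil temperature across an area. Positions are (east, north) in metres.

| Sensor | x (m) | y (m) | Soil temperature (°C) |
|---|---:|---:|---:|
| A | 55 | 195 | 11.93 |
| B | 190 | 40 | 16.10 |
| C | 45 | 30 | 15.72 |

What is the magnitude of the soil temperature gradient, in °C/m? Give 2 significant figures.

0.024 °C/m

Differences from A: to B (Δx, Δy, Δh) = (135, -155, +4.17); to C = (-10, -165, +3.79).
Solve a·Δx + b·Δy = ΔT: det = 135·(-165) − (-10)·(-155) = -23825.
∂T/∂x = [(+4.17)·(-165) − (+3.79)·(-155)] / -23825 = +0.004222
∂T/∂y = [135·(+3.79) − (-10)·(+4.17)] / -23825 = -0.02323
|∇f| = √(0.004222² + -0.02323²) = 0.02361 °C/m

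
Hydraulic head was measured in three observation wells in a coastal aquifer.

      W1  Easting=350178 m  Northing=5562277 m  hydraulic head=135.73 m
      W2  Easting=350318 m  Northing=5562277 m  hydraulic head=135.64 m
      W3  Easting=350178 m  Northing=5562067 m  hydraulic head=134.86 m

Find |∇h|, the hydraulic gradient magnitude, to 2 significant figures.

0.0042

∂h/∂x = (135.64 − 135.73) / (350318 − 350178) = -0.0006429
∂h/∂y = (134.86 − 135.73) / (5562067 − 5562277) = +0.004143
|∇h| = √(-0.0006429² + 0.004143²) = 0.004193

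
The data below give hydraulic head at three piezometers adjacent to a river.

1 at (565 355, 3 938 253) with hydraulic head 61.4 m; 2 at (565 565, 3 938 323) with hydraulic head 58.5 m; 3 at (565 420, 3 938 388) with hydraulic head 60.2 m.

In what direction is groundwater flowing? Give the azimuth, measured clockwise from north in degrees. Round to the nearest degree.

With h = a·x + b·y + c and 1 as origin, the differences give:
  210·a + 70·b = -2.9
  65·a + 135·b = -1.2
Eliminate b (×135 and ×70, subtract): 23800·a = -307.50 → a = ∂h/∂x = -0.01292
Back-substitute: b = ∂h/∂y = -0.002668.
Flow direction (−∇h) has components (+0.01292 E, +0.002668 N).
Azimuth = atan2(E, N) = atan2(+0.01292, +0.002668) = 78.3° ≈ 078°.

078°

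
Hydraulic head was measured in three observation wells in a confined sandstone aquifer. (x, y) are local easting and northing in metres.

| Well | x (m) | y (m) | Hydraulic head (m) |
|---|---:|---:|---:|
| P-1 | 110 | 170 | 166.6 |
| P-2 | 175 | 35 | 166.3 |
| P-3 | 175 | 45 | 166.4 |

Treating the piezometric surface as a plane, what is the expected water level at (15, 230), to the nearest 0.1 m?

Three-point gradient (reference P-1): Δ to P-2 = (65, -135, -0.3), Δ to P-3 = (65, -125, -0.2).
∂h/∂x = +0.01615, ∂h/∂y = +0.010000 (det = 650).
h(15, 230) = 166.6 + (+0.01615)·(-95) + (+0.010000)·(60) = 166.6 -1.535 +0.600 = 165.665 m.

165.7 m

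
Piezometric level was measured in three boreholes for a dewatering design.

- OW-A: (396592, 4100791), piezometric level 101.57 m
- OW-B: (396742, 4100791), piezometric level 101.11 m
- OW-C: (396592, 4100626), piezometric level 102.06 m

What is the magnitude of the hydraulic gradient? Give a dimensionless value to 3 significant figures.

0.00427

∂h/∂x = (101.11 − 101.57) / (396742 − 396592) = -0.003067
∂h/∂y = (102.06 − 101.57) / (4100626 − 4100791) = -0.002970
|∇h| = √(-0.003067² + -0.002970²) = 0.004269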